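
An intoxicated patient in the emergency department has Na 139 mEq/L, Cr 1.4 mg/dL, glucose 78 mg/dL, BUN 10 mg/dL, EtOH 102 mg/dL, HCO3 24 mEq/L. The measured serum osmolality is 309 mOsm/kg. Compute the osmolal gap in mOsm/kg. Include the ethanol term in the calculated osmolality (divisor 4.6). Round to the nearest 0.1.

Calculated osmolality = 2·Na + glucose/18 + BUN/2.8 + ethanol/4.6
= 2·139 + 78/18 + 10/2.8 + 102/4.6
= 278 + 4.33 + 3.57 + 22.17
= 308.07 mOsm/kg ≈ 308.1 mOsm/kg
Osmolar gap = measured − calculated = 309 − 308.1 = 0.9 mOsm/kg

0.9 mOsm/kg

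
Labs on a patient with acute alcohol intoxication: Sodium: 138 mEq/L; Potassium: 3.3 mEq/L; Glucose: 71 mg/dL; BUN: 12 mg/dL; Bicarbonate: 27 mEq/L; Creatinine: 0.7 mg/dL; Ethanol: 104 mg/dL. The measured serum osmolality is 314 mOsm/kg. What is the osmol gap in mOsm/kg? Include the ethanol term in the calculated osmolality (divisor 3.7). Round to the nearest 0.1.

Calculated osmolality = 2·Na + glucose/18 + BUN/2.8 + ethanol/3.7
= 2·138 + 71/18 + 12/2.8 + 104/3.7
= 276 + 3.94 + 4.29 + 28.11
= 312.34 mOsm/kg ≈ 312.3 mOsm/kg
Osmolar gap = measured − calculated = 314 − 312.3 = 1.7 mOsm/kg

1.7 mOsm/kg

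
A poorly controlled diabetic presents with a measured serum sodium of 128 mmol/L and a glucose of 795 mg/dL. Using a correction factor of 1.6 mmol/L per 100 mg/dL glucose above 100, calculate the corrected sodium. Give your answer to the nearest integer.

139 mmol/L

Corrected Na = measured Na + 1.6 · (glucose − 100)/100
= 128 + 1.6 · (795 − 100)/100
= 128 + 11.1
= 139.1 mmol/L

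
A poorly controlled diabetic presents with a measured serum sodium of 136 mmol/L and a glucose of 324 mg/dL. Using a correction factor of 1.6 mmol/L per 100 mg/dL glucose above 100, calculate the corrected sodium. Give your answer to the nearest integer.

Corrected Na = measured Na + 1.6 · (glucose − 100)/100
= 136 + 1.6 · (324 − 100)/100
= 136 + 3.6
= 139.6 mmol/L

140 mmol/L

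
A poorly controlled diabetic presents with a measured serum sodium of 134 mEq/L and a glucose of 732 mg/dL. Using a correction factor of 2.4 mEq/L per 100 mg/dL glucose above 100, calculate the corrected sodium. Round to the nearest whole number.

Corrected Na = measured Na + 2.4 · (glucose − 100)/100
= 134 + 2.4 · (732 − 100)/100
= 134 + 15.2
= 149.2 mEq/L

149 mEq/L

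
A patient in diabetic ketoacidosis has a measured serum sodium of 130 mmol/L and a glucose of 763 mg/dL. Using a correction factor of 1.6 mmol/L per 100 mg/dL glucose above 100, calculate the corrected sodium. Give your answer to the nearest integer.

141 mmol/L

Corrected Na = measured Na + 1.6 · (glucose − 100)/100
= 130 + 1.6 · (763 − 100)/100
= 130 + 10.6
= 140.6 mmol/L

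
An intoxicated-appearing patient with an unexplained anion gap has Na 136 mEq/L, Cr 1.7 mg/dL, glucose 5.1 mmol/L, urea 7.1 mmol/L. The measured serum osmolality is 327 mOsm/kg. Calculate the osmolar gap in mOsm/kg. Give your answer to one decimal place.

42.8 mOsm/kg

Calculated osmolality = 2·Na + glucose + urea
= 2·136 + 5.1 + 7.1
= 272 + 5.10 + 7.10
= 284.2 mOsm/kg ≈ 284.2 mOsm/kg
Osmolar gap = measured − calculated = 327 − 284.2 = 42.8 mOsm/kg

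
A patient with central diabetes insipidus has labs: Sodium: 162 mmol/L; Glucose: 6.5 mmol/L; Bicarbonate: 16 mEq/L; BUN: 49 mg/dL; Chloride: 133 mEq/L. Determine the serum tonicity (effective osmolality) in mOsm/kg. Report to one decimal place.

Effective osmolality excludes urea (freely permeant across cell membranes):
2·Na + glucose
= 2·162 + 6.5
= 324 + 6.5
= 330.5 mOsm/kg

330.5 mOsm/kg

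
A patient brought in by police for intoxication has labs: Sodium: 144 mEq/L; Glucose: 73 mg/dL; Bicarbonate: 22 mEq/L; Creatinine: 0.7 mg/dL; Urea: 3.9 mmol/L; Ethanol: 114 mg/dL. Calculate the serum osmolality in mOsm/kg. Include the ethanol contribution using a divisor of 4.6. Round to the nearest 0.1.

320.7 mOsm/kg

Calculated osmolality = 2·Na + glucose/18 + urea + ethanol/4.6
= 2·144 + 73/18 + 3.9 + 114/4.6
= 288 + 4.06 + 3.90 + 24.78
= 320.74 mOsm/kg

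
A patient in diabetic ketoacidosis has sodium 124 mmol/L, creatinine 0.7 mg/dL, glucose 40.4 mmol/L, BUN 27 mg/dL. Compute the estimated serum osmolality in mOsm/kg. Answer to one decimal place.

Calculated osmolality = 2·Na + glucose + BUN/2.8
= 2·124 + 40.4 + 27/2.8
= 248 + 40.40 + 9.64
= 298.04 mOsm/kg

298.0 mOsm/kg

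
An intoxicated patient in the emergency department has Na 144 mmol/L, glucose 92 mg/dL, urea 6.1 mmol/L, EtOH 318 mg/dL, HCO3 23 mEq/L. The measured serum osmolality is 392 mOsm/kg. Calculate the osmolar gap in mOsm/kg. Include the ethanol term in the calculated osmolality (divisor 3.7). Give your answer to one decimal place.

Calculated osmolality = 2·Na + glucose/18 + urea + ethanol/3.7
= 2·144 + 92/18 + 6.1 + 318/3.7
= 288 + 5.11 + 6.10 + 85.95
= 385.16 mOsm/kg ≈ 385.2 mOsm/kg
Osmolar gap = measured − calculated = 392 − 385.2 = 6.8 mOsm/kg

6.8 mOsm/kg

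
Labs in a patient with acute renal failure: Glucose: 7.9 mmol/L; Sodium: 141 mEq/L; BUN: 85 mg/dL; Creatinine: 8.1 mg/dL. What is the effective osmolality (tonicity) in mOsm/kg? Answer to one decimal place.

289.9 mOsm/kg

Effective osmolality excludes urea (freely permeant across cell membranes):
2·Na + glucose
= 2·141 + 7.9
= 282 + 7.9
= 289.9 mOsm/kg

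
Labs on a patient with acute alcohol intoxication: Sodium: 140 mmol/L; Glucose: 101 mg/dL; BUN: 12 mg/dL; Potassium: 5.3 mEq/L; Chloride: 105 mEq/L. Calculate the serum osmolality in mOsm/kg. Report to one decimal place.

Calculated osmolality = 2·Na + glucose/18 + BUN/2.8
= 2·140 + 101/18 + 12/2.8
= 280 + 5.61 + 4.29
= 289.9 mOsm/kg

289.9 mOsm/kg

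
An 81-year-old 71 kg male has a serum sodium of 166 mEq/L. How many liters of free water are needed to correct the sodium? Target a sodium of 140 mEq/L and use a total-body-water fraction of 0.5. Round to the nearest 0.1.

TBW = 0.5 · 71 = 35.5 L
Free water deficit = TBW · (Na/140 − 1)
= 35.5 · (166/140 − 1)
= 35.5 · 0.1857
= 6.59 L

6.6 L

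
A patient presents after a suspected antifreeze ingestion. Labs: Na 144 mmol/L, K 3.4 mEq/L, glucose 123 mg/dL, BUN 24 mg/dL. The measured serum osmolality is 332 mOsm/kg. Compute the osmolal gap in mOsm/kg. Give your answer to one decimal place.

Calculated osmolality = 2·Na + glucose/18 + BUN/2.8
= 2·144 + 123/18 + 24/2.8
= 288 + 6.83 + 8.57
= 303.4 mOsm/kg ≈ 303.4 mOsm/kg
Osmolar gap = measured − calculated = 332 − 303.4 = 28.6 mOsm/kg

28.6 mOsm/kg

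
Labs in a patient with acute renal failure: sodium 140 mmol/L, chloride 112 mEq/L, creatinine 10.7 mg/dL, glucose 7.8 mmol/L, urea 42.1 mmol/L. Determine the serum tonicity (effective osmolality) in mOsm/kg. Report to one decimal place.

Effective osmolality excludes urea (freely permeant across cell membranes):
2·Na + glucose
= 2·140 + 7.8
= 280 + 7.8
= 287.8 mOsm/kg

287.8 mOsm/kg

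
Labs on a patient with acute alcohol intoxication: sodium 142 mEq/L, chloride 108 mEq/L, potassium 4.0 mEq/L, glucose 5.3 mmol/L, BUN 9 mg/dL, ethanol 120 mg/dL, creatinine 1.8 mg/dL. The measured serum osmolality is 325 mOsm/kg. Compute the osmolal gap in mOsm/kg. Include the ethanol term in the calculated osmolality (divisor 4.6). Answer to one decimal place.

6.4 mOsm/kg

Calculated osmolality = 2·Na + glucose + BUN/2.8 + ethanol/4.6
= 2·142 + 5.3 + 9/2.8 + 120/4.6
= 284 + 5.30 + 3.21 + 26.09
= 318.6 mOsm/kg ≈ 318.6 mOsm/kg
Osmolar gap = measured − calculated = 325 − 318.6 = 6.4 mOsm/kg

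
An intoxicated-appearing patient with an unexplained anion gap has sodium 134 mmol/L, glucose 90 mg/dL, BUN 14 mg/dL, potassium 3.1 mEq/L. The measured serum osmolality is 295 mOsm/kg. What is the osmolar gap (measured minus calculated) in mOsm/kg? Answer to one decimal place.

17.0 mOsm/kg

Calculated osmolality = 2·Na + glucose/18 + BUN/2.8
= 2·134 + 90/18 + 14/2.8
= 268 + 5 + 5
= 278 mOsm/kg ≈ 278.0 mOsm/kg
Osmolar gap = measured − calculated = 295 − 278.0 = 17.0 mOsm/kg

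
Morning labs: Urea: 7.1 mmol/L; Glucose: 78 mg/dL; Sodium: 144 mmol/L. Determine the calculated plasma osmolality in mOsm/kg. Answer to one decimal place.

299.4 mOsm/kg

Calculated osmolality = 2·Na + glucose/18 + urea
= 2·144 + 78/18 + 7.1
= 288 + 4.33 + 7.10
= 299.43 mOsm/kg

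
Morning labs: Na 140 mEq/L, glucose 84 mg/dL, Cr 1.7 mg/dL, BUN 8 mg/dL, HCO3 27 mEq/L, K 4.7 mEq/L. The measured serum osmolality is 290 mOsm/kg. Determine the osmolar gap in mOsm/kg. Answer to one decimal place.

2.5 mOsm/kg

Calculated osmolality = 2·Na + glucose/18 + BUN/2.8
= 2·140 + 84/18 + 8/2.8
= 280 + 4.67 + 2.86
= 287.53 mOsm/kg ≈ 287.5 mOsm/kg
Osmolar gap = measured − calculated = 290 − 287.5 = 2.5 mOsm/kg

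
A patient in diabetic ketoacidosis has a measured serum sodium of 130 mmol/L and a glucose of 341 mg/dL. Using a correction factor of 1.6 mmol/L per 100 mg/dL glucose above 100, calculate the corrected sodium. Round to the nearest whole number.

Corrected Na = measured Na + 1.6 · (glucose − 100)/100
= 130 + 1.6 · (341 − 100)/100
= 130 + 3.9
= 133.9 mmol/L

134 mmol/L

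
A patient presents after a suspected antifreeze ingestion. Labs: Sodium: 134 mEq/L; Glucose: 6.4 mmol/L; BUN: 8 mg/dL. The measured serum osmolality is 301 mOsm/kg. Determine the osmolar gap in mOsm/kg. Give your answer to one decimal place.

Calculated osmolality = 2·Na + glucose + BUN/2.8
= 2·134 + 6.4 + 8/2.8
= 268 + 6.40 + 2.86
= 277.26 mOsm/kg ≈ 277.3 mOsm/kg
Osmolar gap = measured − calculated = 301 − 277.3 = 23.7 mOsm/kg

23.7 mOsm/kg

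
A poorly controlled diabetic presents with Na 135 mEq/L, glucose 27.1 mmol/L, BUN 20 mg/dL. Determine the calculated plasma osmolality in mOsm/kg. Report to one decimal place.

304.2 mOsm/kg

Calculated osmolality = 2·Na + glucose + BUN/2.8
= 2·135 + 27.1 + 20/2.8
= 270 + 27.10 + 7.14
= 304.24 mOsm/kg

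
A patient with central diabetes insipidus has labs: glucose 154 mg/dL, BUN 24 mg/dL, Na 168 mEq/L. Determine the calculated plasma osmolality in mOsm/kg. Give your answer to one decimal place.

Calculated osmolality = 2·Na + glucose/18 + BUN/2.8
= 2·168 + 154/18 + 24/2.8
= 336 + 8.56 + 8.57
= 353.13 mOsm/kg

353.1 mOsm/kg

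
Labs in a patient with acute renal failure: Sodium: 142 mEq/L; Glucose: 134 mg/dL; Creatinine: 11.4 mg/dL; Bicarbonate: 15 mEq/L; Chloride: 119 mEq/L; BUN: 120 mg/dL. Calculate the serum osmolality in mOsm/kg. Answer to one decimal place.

334.3 mOsm/kg

Calculated osmolality = 2·Na + glucose/18 + BUN/2.8
= 2·142 + 134/18 + 120/2.8
= 284 + 7.44 + 42.86
= 334.3 mOsm/kg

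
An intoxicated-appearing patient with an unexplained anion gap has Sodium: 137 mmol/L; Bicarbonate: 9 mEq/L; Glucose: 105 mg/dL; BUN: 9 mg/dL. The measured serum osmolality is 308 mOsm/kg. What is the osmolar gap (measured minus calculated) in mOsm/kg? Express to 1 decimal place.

25.0 mOsm/kg

Calculated osmolality = 2·Na + glucose/18 + BUN/2.8
= 2·137 + 105/18 + 9/2.8
= 274 + 5.83 + 3.21
= 283.04 mOsm/kg ≈ 283.0 mOsm/kg
Osmolar gap = measured − calculated = 308 − 283.0 = 25.0 mOsm/kg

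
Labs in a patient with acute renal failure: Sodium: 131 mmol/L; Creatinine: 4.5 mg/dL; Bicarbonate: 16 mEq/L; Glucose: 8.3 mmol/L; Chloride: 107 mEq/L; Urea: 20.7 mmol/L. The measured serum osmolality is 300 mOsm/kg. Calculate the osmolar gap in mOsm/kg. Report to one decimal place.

Calculated osmolality = 2·Na + glucose + urea
= 2·131 + 8.3 + 20.7
= 262 + 8.30 + 20.70
= 291 mOsm/kg ≈ 291.0 mOsm/kg
Osmolar gap = measured − calculated = 300 − 291.0 = 9.0 mOsm/kg

9.0 mOsm/kg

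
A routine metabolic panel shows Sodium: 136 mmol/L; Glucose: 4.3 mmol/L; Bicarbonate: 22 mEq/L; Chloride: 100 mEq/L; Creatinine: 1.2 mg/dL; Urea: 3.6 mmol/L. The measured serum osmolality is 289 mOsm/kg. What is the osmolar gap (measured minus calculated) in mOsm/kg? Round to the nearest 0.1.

Calculated osmolality = 2·Na + glucose + urea
= 2·136 + 4.3 + 3.6
= 272 + 4.30 + 3.60
= 279.9 mOsm/kg ≈ 279.9 mOsm/kg
Osmolar gap = measured − calculated = 289 − 279.9 = 9.1 mOsm/kg

9.1 mOsm/kg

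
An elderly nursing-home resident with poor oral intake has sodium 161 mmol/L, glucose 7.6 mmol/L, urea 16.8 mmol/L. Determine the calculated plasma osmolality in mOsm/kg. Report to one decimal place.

346.4 mOsm/kg

Calculated osmolality = 2·Na + glucose + urea
= 2·161 + 7.6 + 16.8
= 322 + 7.60 + 16.80
= 346.4 mOsm/kg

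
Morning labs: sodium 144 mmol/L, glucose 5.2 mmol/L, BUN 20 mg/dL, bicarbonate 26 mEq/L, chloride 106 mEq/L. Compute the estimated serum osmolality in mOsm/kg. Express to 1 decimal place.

300.3 mOsm/kg

Calculated osmolality = 2·Na + glucose + BUN/2.8
= 2·144 + 5.2 + 20/2.8
= 288 + 5.20 + 7.14
= 300.34 mOsm/kg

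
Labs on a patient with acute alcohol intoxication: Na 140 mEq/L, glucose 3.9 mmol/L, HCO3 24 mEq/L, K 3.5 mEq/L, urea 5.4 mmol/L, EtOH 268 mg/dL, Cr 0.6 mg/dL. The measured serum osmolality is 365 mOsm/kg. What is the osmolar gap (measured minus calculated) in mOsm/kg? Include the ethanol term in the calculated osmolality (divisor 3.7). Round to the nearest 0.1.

3.3 mOsm/kg

Calculated osmolality = 2·Na + glucose + urea + ethanol/3.7
= 2·140 + 3.9 + 5.4 + 268/3.7
= 280 + 3.90 + 5.40 + 72.43
= 361.73 mOsm/kg ≈ 361.7 mOsm/kg
Osmolar gap = measured − calculated = 365 − 361.7 = 3.3 mOsm/kg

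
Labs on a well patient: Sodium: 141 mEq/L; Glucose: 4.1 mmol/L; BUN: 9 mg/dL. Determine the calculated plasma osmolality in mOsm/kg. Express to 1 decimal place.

Calculated osmolality = 2·Na + glucose + BUN/2.8
= 2·141 + 4.1 + 9/2.8
= 282 + 4.10 + 3.21
= 289.31 mOsm/kg

289.3 mOsm/kg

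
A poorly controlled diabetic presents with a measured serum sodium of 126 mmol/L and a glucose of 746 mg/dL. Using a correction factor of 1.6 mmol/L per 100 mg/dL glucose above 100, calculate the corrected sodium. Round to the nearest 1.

136 mmol/L

Corrected Na = measured Na + 1.6 · (glucose − 100)/100
= 126 + 1.6 · (746 − 100)/100
= 126 + 10.3
= 136.3 mmol/L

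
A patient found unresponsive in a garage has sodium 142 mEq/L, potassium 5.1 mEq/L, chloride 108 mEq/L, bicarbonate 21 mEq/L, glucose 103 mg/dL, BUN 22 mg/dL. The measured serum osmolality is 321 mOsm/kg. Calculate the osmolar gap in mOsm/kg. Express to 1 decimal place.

Calculated osmolality = 2·Na + glucose/18 + BUN/2.8
= 2·142 + 103/18 + 22/2.8
= 284 + 5.72 + 7.86
= 297.58 mOsm/kg ≈ 297.6 mOsm/kg
Osmolar gap = measured − calculated = 321 − 297.6 = 23.4 mOsm/kg

23.4 mOsm/kg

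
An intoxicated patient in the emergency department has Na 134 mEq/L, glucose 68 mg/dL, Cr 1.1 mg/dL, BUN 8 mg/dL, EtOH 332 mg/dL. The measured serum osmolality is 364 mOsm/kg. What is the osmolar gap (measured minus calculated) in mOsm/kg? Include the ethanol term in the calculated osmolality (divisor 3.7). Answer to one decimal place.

Calculated osmolality = 2·Na + glucose/18 + BUN/2.8 + ethanol/3.7
= 2·134 + 68/18 + 8/2.8 + 332/3.7
= 268 + 3.78 + 2.86 + 89.73
= 364.37 mOsm/kg ≈ 364.4 mOsm/kg
Osmolar gap = measured − calculated = 364 − 364.4 = -0.4 mOsm/kg

-0.4 mOsm/kg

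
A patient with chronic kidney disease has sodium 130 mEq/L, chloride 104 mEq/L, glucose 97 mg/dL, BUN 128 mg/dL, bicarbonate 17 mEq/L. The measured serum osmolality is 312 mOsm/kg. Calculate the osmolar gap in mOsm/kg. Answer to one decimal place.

0.9 mOsm/kg

Calculated osmolality = 2·Na + glucose/18 + BUN/2.8
= 2·130 + 97/18 + 128/2.8
= 260 + 5.39 + 45.71
= 311.1 mOsm/kg ≈ 311.1 mOsm/kg
Osmolar gap = measured − calculated = 312 − 311.1 = 0.9 mOsm/kg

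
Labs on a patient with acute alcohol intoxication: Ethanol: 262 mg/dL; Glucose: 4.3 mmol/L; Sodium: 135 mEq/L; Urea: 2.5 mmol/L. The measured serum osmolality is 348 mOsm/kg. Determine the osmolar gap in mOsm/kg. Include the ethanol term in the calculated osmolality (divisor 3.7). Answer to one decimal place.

Calculated osmolality = 2·Na + glucose + urea + ethanol/3.7
= 2·135 + 4.3 + 2.5 + 262/3.7
= 270 + 4.30 + 2.50 + 70.81
= 347.61 mOsm/kg ≈ 347.6 mOsm/kg
Osmolar gap = measured − calculated = 348 − 347.6 = 0.4 mOsm/kg

0.4 mOsm/kg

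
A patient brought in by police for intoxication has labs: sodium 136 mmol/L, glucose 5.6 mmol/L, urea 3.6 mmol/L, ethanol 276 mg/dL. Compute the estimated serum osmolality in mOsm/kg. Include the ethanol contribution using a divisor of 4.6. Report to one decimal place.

341.2 mOsm/kg

Calculated osmolality = 2·Na + glucose + urea + ethanol/4.6
= 2·136 + 5.6 + 3.6 + 276/4.6
= 272 + 5.60 + 3.60 + 60
= 341.2 mOsm/kg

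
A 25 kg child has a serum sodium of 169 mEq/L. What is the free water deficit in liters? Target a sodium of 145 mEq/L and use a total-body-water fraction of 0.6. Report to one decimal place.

2.5 L

TBW = 0.6 · 25 = 15 L
Free water deficit = TBW · (Na/145 − 1)
= 15 · (169/145 − 1)
= 15 · 0.1655
= 2.48 L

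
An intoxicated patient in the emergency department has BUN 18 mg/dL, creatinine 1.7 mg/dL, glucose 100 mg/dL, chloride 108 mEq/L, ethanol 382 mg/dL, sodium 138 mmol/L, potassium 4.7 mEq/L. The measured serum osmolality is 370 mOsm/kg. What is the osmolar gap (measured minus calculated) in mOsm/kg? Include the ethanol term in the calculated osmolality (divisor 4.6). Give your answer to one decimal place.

-1.0 mOsm/kg

Calculated osmolality = 2·Na + glucose/18 + BUN/2.8 + ethanol/4.6
= 2·138 + 100/18 + 18/2.8 + 382/4.6
= 276 + 5.56 + 6.43 + 83.04
= 371.03 mOsm/kg ≈ 371.0 mOsm/kg
Osmolar gap = measured − calculated = 370 − 371.0 = -1.0 mOsm/kg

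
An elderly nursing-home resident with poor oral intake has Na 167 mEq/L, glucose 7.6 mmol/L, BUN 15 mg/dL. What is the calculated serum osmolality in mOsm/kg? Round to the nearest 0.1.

347.0 mOsm/kg

Calculated osmolality = 2·Na + glucose + BUN/2.8
= 2·167 + 7.6 + 15/2.8
= 334 + 7.60 + 5.36
= 346.96 mOsm/kg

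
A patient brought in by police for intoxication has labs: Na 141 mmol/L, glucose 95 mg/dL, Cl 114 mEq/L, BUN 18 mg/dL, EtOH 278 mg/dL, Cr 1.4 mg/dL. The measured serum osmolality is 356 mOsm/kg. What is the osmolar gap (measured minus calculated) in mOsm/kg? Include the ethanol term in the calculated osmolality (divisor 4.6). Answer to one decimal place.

Calculated osmolality = 2·Na + glucose/18 + BUN/2.8 + ethanol/4.6
= 2·141 + 95/18 + 18/2.8 + 278/4.6
= 282 + 5.28 + 6.43 + 60.43
= 354.14 mOsm/kg ≈ 354.1 mOsm/kg
Osmolar gap = measured − calculated = 356 − 354.1 = 1.9 mOsm/kg

1.9 mOsm/kg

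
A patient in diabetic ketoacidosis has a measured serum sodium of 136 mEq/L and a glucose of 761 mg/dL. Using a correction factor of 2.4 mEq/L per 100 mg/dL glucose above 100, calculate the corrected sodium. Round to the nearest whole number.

Corrected Na = measured Na + 2.4 · (glucose − 100)/100
= 136 + 2.4 · (761 − 100)/100
= 136 + 15.9
= 151.9 mEq/L

152 mEq/L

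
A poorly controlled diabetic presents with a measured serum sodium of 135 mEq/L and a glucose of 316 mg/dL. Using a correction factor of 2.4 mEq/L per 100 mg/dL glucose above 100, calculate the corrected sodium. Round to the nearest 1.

140 mEq/L

Corrected Na = measured Na + 2.4 · (glucose − 100)/100
= 135 + 2.4 · (316 − 100)/100
= 135 + 5.2
= 140.2 mEq/L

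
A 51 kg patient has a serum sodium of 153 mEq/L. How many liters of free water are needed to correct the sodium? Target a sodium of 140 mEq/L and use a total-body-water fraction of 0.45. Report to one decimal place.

TBW = 0.45 · 51 = 22.95 L
Free water deficit = TBW · (Na/140 − 1)
= 22.95 · (153/140 − 1)
= 22.95 · 0.0929
= 2.13 L

2.1 L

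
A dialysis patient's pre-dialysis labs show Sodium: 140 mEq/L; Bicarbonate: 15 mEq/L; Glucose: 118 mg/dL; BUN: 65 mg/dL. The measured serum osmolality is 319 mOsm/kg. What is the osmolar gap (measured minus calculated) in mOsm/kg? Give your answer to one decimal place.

9.2 mOsm/kg

Calculated osmolality = 2·Na + glucose/18 + BUN/2.8
= 2·140 + 118/18 + 65/2.8
= 280 + 6.56 + 23.21
= 309.77 mOsm/kg ≈ 309.8 mOsm/kg
Osmolar gap = measured − calculated = 319 − 309.8 = 9.2 mOsm/kg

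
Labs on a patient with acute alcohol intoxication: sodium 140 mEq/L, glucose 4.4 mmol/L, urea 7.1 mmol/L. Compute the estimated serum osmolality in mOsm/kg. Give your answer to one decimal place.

291.5 mOsm/kg

Calculated osmolality = 2·Na + glucose + urea
= 2·140 + 4.4 + 7.1
= 280 + 4.40 + 7.10
= 291.5 mOsm/kg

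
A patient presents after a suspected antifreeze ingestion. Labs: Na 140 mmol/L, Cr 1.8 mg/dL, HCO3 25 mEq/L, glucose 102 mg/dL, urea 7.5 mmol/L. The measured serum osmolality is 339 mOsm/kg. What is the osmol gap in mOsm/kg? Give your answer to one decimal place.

45.8 mOsm/kg

Calculated osmolality = 2·Na + glucose/18 + urea
= 2·140 + 102/18 + 7.5
= 280 + 5.67 + 7.50
= 293.17 mOsm/kg ≈ 293.2 mOsm/kg
Osmolar gap = measured − calculated = 339 − 293.2 = 45.8 mOsm/kg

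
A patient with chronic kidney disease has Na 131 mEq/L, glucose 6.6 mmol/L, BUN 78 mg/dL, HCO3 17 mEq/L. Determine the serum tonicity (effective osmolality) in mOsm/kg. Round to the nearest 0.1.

Effective osmolality excludes urea (freely permeant across cell membranes):
2·Na + glucose
= 2·131 + 6.6
= 262 + 6.6
= 268.6 mOsm/kg

268.6 mOsm/kg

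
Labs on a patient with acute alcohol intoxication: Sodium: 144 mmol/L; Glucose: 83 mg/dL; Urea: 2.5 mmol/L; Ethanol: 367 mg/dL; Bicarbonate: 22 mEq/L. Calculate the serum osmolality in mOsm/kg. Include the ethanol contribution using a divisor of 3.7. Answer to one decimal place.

394.3 mOsm/kg

Calculated osmolality = 2·Na + glucose/18 + urea + ethanol/3.7
= 2·144 + 83/18 + 2.5 + 367/3.7
= 288 + 4.61 + 2.50 + 99.19
= 394.3 mOsm/kg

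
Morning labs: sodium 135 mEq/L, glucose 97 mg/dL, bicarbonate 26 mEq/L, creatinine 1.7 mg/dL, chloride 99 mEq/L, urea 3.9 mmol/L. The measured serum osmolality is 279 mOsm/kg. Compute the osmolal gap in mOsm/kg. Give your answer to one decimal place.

Calculated osmolality = 2·Na + glucose/18 + urea
= 2·135 + 97/18 + 3.9
= 270 + 5.39 + 3.90
= 279.29 mOsm/kg ≈ 279.3 mOsm/kg
Osmolar gap = measured − calculated = 279 − 279.3 = -0.3 mOsm/kg

-0.3 mOsm/kg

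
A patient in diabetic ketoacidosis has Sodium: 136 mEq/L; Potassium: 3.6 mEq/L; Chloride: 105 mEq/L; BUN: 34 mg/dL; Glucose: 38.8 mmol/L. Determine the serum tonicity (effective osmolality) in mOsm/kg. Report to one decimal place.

Effective osmolality excludes urea (freely permeant across cell membranes):
2·Na + glucose
= 2·136 + 38.8
= 272 + 38.8
= 310.8 mOsm/kg

310.8 mOsm/kg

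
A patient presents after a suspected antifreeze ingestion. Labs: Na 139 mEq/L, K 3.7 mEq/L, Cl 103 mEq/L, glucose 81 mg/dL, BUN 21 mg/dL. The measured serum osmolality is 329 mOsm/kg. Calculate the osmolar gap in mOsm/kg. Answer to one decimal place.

39.0 mOsm/kg

Calculated osmolality = 2·Na + glucose/18 + BUN/2.8
= 2·139 + 81/18 + 21/2.8
= 278 + 4.50 + 7.50
= 290 mOsm/kg ≈ 290.0 mOsm/kg
Osmolar gap = measured − calculated = 329 − 290.0 = 39.0 mOsm/kg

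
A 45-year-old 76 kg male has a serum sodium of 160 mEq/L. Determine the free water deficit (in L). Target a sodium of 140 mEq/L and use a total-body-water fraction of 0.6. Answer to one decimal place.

6.5 L

TBW = 0.6 · 76 = 45.6 L
Free water deficit = TBW · (Na/140 − 1)
= 45.6 · (160/140 − 1)
= 45.6 · 0.1429
= 6.52 L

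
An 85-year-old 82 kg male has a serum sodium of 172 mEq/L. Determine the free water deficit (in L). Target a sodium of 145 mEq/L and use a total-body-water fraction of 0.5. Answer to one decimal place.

7.6 L

TBW = 0.5 · 82 = 41 L
Free water deficit = TBW · (Na/145 − 1)
= 41 · (172/145 − 1)
= 41 · 0.1862
= 7.63 L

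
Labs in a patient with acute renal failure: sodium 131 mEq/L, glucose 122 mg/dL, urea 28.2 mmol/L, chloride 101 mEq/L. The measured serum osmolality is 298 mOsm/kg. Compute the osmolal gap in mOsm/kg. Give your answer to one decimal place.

1.0 mOsm/kg

Calculated osmolality = 2·Na + glucose/18 + urea
= 2·131 + 122/18 + 28.2
= 262 + 6.78 + 28.20
= 296.98 mOsm/kg ≈ 297.0 mOsm/kg
Osmolar gap = measured − calculated = 298 − 297.0 = 1.0 mOsm/kg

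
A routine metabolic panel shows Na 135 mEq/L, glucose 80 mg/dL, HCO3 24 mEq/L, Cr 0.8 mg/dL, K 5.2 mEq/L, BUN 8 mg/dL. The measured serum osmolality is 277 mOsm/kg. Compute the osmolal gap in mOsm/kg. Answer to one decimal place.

Calculated osmolality = 2·Na + glucose/18 + BUN/2.8
= 2·135 + 80/18 + 8/2.8
= 270 + 4.44 + 2.86
= 277.3 mOsm/kg ≈ 277.3 mOsm/kg
Osmolar gap = measured − calculated = 277 − 277.3 = -0.3 mOsm/kg

-0.3 mOsm/kg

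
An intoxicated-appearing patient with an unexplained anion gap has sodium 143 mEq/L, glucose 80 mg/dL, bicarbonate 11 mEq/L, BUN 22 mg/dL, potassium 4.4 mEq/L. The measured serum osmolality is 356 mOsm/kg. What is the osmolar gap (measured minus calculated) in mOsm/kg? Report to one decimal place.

57.7 mOsm/kg

Calculated osmolality = 2·Na + glucose/18 + BUN/2.8
= 2·143 + 80/18 + 22/2.8
= 286 + 4.44 + 7.86
= 298.3 mOsm/kg ≈ 298.3 mOsm/kg
Osmolar gap = measured − calculated = 356 − 298.3 = 57.7 mOsm/kg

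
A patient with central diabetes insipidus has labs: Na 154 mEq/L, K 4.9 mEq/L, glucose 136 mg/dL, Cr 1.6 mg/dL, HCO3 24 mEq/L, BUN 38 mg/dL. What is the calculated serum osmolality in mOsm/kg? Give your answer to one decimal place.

Calculated osmolality = 2·Na + glucose/18 + BUN/2.8
= 2·154 + 136/18 + 38/2.8
= 308 + 7.56 + 13.57
= 329.13 mOsm/kg

329.1 mOsm/kg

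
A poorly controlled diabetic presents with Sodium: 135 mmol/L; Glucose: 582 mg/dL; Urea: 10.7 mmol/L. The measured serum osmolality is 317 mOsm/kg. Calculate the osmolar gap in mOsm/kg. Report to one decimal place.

4.0 mOsm/kg

Calculated osmolality = 2·Na + glucose/18 + urea
= 2·135 + 582/18 + 10.7
= 270 + 32.33 + 10.70
= 313.03 mOsm/kg ≈ 313.0 mOsm/kg
Osmolar gap = measured − calculated = 317 − 313.0 = 4.0 mOsm/kg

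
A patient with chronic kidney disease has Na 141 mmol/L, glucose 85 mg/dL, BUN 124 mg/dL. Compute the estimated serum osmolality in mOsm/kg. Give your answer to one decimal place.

331.0 mOsm/kg

Calculated osmolality = 2·Na + glucose/18 + BUN/2.8
= 2·141 + 85/18 + 124/2.8
= 282 + 4.72 + 44.29
= 331.01 mOsm/kg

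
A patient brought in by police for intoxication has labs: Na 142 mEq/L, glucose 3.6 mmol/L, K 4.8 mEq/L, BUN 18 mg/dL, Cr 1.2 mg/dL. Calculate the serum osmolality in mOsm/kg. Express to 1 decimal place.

294.0 mOsm/kg

Calculated osmolality = 2·Na + glucose + BUN/2.8
= 2·142 + 3.6 + 18/2.8
= 284 + 3.60 + 6.43
= 294.03 mOsm/kg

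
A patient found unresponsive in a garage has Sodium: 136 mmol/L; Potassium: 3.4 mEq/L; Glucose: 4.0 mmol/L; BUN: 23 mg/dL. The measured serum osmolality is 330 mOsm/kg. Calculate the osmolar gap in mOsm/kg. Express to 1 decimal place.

45.8 mOsm/kg

Calculated osmolality = 2·Na + glucose + BUN/2.8
= 2·136 + 4 + 23/2.8
= 272 + 4 + 8.21
= 284.21 mOsm/kg ≈ 284.2 mOsm/kg
Osmolar gap = measured − calculated = 330 − 284.2 = 45.8 mOsm/kg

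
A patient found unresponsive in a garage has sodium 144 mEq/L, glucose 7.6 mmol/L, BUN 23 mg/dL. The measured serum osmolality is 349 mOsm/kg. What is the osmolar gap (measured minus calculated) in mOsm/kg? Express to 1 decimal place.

45.2 mOsm/kg

Calculated osmolality = 2·Na + glucose + BUN/2.8
= 2·144 + 7.6 + 23/2.8
= 288 + 7.60 + 8.21
= 303.81 mOsm/kg ≈ 303.8 mOsm/kg
Osmolar gap = measured − calculated = 349 − 303.8 = 45.2 mOsm/kg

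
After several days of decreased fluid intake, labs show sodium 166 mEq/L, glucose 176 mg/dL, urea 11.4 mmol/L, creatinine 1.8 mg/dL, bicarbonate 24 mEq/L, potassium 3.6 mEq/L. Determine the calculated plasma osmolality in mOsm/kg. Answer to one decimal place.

Calculated osmolality = 2·Na + glucose/18 + urea
= 2·166 + 176/18 + 11.4
= 332 + 9.78 + 11.40
= 353.18 mOsm/kg

353.2 mOsm/kg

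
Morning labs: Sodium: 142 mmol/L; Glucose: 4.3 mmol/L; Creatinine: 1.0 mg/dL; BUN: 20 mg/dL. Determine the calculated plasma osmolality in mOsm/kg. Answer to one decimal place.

295.4 mOsm/kg

Calculated osmolality = 2·Na + glucose + BUN/2.8
= 2·142 + 4.3 + 20/2.8
= 284 + 4.30 + 7.14
= 295.44 mOsm/kg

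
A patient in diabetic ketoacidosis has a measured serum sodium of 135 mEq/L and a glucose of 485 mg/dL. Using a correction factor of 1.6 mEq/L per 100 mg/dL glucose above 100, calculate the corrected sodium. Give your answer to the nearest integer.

Corrected Na = measured Na + 1.6 · (glucose − 100)/100
= 135 + 1.6 · (485 − 100)/100
= 135 + 6.2
= 141.2 mEq/L

141 mEq/L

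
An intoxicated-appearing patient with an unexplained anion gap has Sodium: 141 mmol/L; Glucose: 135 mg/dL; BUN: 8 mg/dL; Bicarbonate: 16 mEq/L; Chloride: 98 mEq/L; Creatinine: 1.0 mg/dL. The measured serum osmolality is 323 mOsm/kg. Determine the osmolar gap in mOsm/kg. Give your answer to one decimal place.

30.6 mOsm/kg

Calculated osmolality = 2·Na + glucose/18 + BUN/2.8
= 2·141 + 135/18 + 8/2.8
= 282 + 7.50 + 2.86
= 292.36 mOsm/kg ≈ 292.4 mOsm/kg
Osmolar gap = measured − calculated = 323 − 292.4 = 30.6 mOsm/kg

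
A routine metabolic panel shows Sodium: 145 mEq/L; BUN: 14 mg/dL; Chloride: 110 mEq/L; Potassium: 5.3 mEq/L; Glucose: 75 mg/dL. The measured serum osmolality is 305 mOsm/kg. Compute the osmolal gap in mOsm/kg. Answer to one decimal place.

Calculated osmolality = 2·Na + glucose/18 + BUN/2.8
= 2·145 + 75/18 + 14/2.8
= 290 + 4.17 + 5
= 299.17 mOsm/kg ≈ 299.2 mOsm/kg
Osmolar gap = measured − calculated = 305 − 299.2 = 5.8 mOsm/kg

5.8 mOsm/kg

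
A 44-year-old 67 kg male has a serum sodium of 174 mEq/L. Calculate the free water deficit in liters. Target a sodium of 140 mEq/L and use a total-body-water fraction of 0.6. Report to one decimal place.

TBW = 0.6 · 67 = 40.2 L
Free water deficit = TBW · (Na/140 − 1)
= 40.2 · (174/140 − 1)
= 40.2 · 0.2429
= 9.76 L

9.8 L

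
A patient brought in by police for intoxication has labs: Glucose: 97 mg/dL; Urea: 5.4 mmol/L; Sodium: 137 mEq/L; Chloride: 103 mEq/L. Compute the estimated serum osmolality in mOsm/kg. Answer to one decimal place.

284.8 mOsm/kg

Calculated osmolality = 2·Na + glucose/18 + urea
= 2·137 + 97/18 + 5.4
= 274 + 5.39 + 5.40
= 284.79 mOsm/kg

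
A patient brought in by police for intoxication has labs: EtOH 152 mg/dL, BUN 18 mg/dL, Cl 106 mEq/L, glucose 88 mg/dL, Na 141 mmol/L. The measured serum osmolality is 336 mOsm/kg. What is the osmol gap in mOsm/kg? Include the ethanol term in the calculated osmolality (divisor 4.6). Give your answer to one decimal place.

9.6 mOsm/kg

Calculated osmolality = 2·Na + glucose/18 + BUN/2.8 + ethanol/4.6
= 2·141 + 88/18 + 18/2.8 + 152/4.6
= 282 + 4.89 + 6.43 + 33.04
= 326.36 mOsm/kg ≈ 326.4 mOsm/kg
Osmolar gap = measured − calculated = 336 − 326.4 = 9.6 mOsm/kg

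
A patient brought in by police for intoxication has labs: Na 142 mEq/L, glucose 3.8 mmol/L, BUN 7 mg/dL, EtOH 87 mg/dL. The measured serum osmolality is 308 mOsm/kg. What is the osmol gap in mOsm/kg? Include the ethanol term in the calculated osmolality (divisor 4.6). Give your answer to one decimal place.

-1.2 mOsm/kg

Calculated osmolality = 2·Na + glucose + BUN/2.8 + ethanol/4.6
= 2·142 + 3.8 + 7/2.8 + 87/4.6
= 284 + 3.80 + 2.50 + 18.91
= 309.21 mOsm/kg ≈ 309.2 mOsm/kg
Osmolar gap = measured − calculated = 308 − 309.2 = -1.2 mOsm/kg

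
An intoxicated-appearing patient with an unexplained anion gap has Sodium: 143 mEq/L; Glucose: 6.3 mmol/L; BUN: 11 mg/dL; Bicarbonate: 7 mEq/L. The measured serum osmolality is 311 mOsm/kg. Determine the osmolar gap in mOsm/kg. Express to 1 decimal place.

14.8 mOsm/kg

Calculated osmolality = 2·Na + glucose + BUN/2.8
= 2·143 + 6.3 + 11/2.8
= 286 + 6.30 + 3.93
= 296.23 mOsm/kg ≈ 296.2 mOsm/kg
Osmolar gap = measured − calculated = 311 − 296.2 = 14.8 mOsm/kg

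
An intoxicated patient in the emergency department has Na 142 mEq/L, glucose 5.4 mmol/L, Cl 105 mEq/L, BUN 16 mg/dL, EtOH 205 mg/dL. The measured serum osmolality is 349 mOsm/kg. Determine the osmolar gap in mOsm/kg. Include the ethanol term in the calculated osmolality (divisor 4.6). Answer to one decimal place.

9.3 mOsm/kg

Calculated osmolality = 2·Na + glucose + BUN/2.8 + ethanol/4.6
= 2·142 + 5.4 + 16/2.8 + 205/4.6
= 284 + 5.40 + 5.71 + 44.57
= 339.68 mOsm/kg ≈ 339.7 mOsm/kg
Osmolar gap = measured − calculated = 349 − 339.7 = 9.3 mOsm/kg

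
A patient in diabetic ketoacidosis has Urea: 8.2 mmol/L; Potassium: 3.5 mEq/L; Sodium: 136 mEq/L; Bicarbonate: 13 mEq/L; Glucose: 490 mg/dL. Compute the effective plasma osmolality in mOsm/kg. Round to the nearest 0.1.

299.2 mOsm/kg

Effective osmolality excludes urea (freely permeant across cell membranes):
2·Na + glucose/18
= 2·136 + 490/18
= 272 + 27.22
= 299.22 mOsm/kg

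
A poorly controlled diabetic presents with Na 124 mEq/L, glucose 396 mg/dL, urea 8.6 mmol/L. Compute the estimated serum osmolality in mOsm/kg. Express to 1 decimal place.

278.6 mOsm/kg

Calculated osmolality = 2·Na + glucose/18 + urea
= 2·124 + 396/18 + 8.6
= 248 + 22 + 8.60
= 278.6 mOsm/kg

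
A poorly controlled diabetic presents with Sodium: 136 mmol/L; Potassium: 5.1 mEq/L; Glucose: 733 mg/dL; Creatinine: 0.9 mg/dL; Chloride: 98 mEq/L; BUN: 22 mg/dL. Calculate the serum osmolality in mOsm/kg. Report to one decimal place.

320.6 mOsm/kg

Calculated osmolality = 2·Na + glucose/18 + BUN/2.8
= 2·136 + 733/18 + 22/2.8
= 272 + 40.72 + 7.86
= 320.58 mOsm/kg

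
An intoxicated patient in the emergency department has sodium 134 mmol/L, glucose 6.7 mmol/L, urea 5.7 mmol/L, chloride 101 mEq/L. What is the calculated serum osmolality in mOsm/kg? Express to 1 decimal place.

280.4 mOsm/kg

Calculated osmolality = 2·Na + glucose + urea
= 2·134 + 6.7 + 5.7
= 268 + 6.70 + 5.70
= 280.4 mOsm/kg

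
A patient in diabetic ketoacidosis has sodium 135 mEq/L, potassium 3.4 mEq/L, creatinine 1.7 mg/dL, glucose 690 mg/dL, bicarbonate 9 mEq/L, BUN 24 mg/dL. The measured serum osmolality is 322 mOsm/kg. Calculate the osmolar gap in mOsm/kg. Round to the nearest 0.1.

5.1 mOsm/kg

Calculated osmolality = 2·Na + glucose/18 + BUN/2.8
= 2·135 + 690/18 + 24/2.8
= 270 + 38.33 + 8.57
= 316.9 mOsm/kg ≈ 316.9 mOsm/kg
Osmolar gap = measured − calculated = 322 − 316.9 = 5.1 mOsm/kg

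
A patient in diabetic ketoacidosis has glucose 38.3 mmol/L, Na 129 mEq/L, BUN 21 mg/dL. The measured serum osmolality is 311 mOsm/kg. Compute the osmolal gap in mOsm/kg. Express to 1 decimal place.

Calculated osmolality = 2·Na + glucose + BUN/2.8
= 2·129 + 38.3 + 21/2.8
= 258 + 38.30 + 7.50
= 303.8 mOsm/kg ≈ 303.8 mOsm/kg
Osmolar gap = measured − calculated = 311 − 303.8 = 7.2 mOsm/kg

7.2 mOsm/kg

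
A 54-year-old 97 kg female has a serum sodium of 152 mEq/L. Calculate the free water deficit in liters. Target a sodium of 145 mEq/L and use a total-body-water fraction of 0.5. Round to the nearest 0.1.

2.3 L

TBW = 0.5 · 97 = 48.5 L
Free water deficit = TBW · (Na/145 − 1)
= 48.5 · (152/145 − 1)
= 48.5 · 0.0483
= 2.34 L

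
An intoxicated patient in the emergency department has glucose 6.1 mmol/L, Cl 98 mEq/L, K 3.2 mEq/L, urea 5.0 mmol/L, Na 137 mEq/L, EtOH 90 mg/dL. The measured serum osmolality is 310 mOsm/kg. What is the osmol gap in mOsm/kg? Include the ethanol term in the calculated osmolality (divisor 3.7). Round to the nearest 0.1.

0.6 mOsm/kg

Calculated osmolality = 2·Na + glucose + urea + ethanol/3.7
= 2·137 + 6.1 + 5 + 90/3.7
= 274 + 6.10 + 5 + 24.32
= 309.42 mOsm/kg ≈ 309.4 mOsm/kg
Osmolar gap = measured − calculated = 310 − 309.4 = 0.6 mOsm/kg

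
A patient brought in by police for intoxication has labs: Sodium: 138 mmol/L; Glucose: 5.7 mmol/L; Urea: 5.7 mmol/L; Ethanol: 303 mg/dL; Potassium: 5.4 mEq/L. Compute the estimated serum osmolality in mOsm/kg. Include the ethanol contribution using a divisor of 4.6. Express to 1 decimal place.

353.3 mOsm/kg

Calculated osmolality = 2·Na + glucose + urea + ethanol/4.6
= 2·138 + 5.7 + 5.7 + 303/4.6
= 276 + 5.70 + 5.70 + 65.87
= 353.27 mOsm/kg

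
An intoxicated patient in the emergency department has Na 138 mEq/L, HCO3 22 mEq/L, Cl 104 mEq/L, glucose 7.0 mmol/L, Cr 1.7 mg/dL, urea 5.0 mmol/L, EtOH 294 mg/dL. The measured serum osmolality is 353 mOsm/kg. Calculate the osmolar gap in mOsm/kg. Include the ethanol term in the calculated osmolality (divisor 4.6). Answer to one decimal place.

1.1 mOsm/kg

Calculated osmolality = 2·Na + glucose + urea + ethanol/4.6
= 2·138 + 7 + 5 + 294/4.6
= 276 + 7 + 5 + 63.91
= 351.91 mOsm/kg ≈ 351.9 mOsm/kg
Osmolar gap = measured − calculated = 353 − 351.9 = 1.1 mOsm/kg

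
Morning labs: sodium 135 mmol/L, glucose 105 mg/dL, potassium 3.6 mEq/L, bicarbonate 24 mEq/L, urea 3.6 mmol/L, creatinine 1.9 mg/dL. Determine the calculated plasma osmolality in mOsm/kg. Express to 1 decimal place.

279.4 mOsm/kg

Calculated osmolality = 2·Na + glucose/18 + urea
= 2·135 + 105/18 + 3.6
= 270 + 5.83 + 3.60
= 279.43 mOsm/kg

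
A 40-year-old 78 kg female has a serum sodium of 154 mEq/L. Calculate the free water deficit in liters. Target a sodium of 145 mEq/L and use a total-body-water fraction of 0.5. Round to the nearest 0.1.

2.4 L

TBW = 0.5 · 78 = 39 L
Free water deficit = TBW · (Na/145 − 1)
= 39 · (154/145 − 1)
= 39 · 0.0621
= 2.42 L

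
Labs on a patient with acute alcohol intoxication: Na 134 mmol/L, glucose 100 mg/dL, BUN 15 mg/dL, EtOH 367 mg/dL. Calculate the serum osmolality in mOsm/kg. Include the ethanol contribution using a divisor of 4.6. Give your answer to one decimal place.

358.7 mOsm/kg

Calculated osmolality = 2·Na + glucose/18 + BUN/2.8 + ethanol/4.6
= 2·134 + 100/18 + 15/2.8 + 367/4.6
= 268 + 5.56 + 5.36 + 79.78
= 358.7 mOsm/kg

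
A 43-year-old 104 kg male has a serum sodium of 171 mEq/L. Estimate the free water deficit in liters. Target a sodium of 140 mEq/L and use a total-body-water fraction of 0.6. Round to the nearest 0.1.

13.8 L

TBW = 0.6 · 104 = 62.4 L
Free water deficit = TBW · (Na/140 − 1)
= 62.4 · (171/140 − 1)
= 62.4 · 0.2214
= 13.82 L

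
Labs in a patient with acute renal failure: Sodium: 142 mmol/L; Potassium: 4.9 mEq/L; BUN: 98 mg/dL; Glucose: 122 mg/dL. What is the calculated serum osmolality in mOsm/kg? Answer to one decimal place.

325.8 mOsm/kg

Calculated osmolality = 2·Na + glucose/18 + BUN/2.8
= 2·142 + 122/18 + 98/2.8
= 284 + 6.78 + 35
= 325.78 mOsm/kg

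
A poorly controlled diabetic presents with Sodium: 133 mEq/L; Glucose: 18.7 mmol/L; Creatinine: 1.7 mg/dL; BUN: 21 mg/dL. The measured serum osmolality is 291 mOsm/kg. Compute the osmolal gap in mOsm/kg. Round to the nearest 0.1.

Calculated osmolality = 2·Na + glucose + BUN/2.8
= 2·133 + 18.7 + 21/2.8
= 266 + 18.70 + 7.50
= 292.2 mOsm/kg ≈ 292.2 mOsm/kg
Osmolar gap = measured − calculated = 291 − 292.2 = -1.2 mOsm/kg

-1.2 mOsm/kg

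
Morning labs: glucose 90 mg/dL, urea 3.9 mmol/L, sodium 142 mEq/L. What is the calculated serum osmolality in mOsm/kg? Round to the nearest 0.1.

Calculated osmolality = 2·Na + glucose/18 + urea
= 2·142 + 90/18 + 3.9
= 284 + 5 + 3.90
= 292.9 mOsm/kg

292.9 mOsm/kg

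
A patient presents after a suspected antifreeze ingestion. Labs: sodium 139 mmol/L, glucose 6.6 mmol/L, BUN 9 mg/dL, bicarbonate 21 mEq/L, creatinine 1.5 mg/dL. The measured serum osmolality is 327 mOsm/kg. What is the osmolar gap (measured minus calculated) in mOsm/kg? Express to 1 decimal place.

39.2 mOsm/kg

Calculated osmolality = 2·Na + glucose + BUN/2.8
= 2·139 + 6.6 + 9/2.8
= 278 + 6.60 + 3.21
= 287.81 mOsm/kg ≈ 287.8 mOsm/kg
Osmolar gap = measured − calculated = 327 − 287.8 = 39.2 mOsm/kg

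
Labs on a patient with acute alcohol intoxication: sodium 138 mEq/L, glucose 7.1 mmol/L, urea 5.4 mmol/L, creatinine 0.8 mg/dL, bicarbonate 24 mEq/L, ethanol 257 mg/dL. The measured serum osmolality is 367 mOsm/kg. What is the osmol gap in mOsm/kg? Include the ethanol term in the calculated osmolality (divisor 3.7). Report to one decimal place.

9.0 mOsm/kg

Calculated osmolality = 2·Na + glucose + urea + ethanol/3.7
= 2·138 + 7.1 + 5.4 + 257/3.7
= 276 + 7.10 + 5.40 + 69.46
= 357.96 mOsm/kg ≈ 358.0 mOsm/kg
Osmolar gap = measured − calculated = 367 − 358.0 = 9.0 mOsm/kg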